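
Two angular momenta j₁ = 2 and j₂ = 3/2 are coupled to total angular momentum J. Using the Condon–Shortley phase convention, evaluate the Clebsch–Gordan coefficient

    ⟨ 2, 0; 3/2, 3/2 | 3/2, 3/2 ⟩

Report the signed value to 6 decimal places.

√[4·2!2!1!/6! · 2!2!3!0!3!0!] = √(16/5)
  +(−1)^2/∏(2,0,0,1,2,0)! = 1/4  (running 1/4)
⟨..|..⟩ = √(16/5)·(1/4) = +0.447214

+0.447214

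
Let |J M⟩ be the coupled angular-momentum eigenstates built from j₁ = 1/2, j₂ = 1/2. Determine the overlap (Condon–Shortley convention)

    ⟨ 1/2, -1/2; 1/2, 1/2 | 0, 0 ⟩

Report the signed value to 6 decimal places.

-0.707107  (= −√(1/2))

√[1·1!0!0!/2! · 0!1!1!0!0!0!] = √(1/2)
  +(−1)^1/∏(1,0,0,0,0,0)! = -1  (running -1)
⟨..|..⟩ = √(1/2)·(-1) = -0.707107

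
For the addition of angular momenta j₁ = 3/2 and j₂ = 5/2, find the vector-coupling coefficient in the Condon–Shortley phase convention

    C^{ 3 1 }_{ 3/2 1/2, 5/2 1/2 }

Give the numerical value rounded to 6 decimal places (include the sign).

√[7·1!2!4!/8! · 2!1!3!2!4!2!] = √(48/5)
  +(−1)^0/∏(0,1,1,3,1,1)! = 1/6  (running 1/6)
  +(−1)^1/∏(1,0,0,2,2,2)! = -1/8  (running 1/24)
⟨..|..⟩ = √(48/5)·(1/24) = +0.129099

+0.129099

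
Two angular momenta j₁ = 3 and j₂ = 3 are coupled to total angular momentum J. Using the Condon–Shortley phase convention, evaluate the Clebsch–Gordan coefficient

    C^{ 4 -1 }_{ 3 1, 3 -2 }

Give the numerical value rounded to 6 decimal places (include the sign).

j₁+j₂−J=2  J+j₁−j₂=4  J−j₁+j₂=4  j₁+j₂+J+1=11
(j₁±m₁, j₂±m₂, J±M) = (4,2,1,5,3,5)
P² = 82944/77
sum k=0..1:
  [0] +1/48 = 1/48
  [1] −1/144 = -1/144
S = 1/72
C² = P²·S² = 16/77 ; C = +0.455842

+0.455842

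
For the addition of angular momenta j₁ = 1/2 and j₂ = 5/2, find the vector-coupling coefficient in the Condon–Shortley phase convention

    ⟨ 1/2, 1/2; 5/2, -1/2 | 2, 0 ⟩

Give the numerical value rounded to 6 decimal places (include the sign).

+0.707107

√[5·1!0!4!/6! · 1!0!2!3!2!2!] = √(8)
  +(−1)^0/∏(0,1,0,2,0,2)! = 1/4  (running 1/4)
⟨..|..⟩ = √(8)·(1/4) = +0.707107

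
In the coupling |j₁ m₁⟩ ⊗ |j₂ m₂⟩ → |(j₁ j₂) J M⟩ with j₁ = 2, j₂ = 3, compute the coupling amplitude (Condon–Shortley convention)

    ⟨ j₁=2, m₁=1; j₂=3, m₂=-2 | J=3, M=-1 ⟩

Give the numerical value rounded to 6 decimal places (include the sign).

+√(1/4) = +0.500000

triangle: 2!·2!·4!/9! = 96/362880
(j±m)!: 3!·1!·1!·5!·2!·4! = 34560
prefactor² = (2J+1)·Δ·N² = 64
  k=0: +1/(0!·2!·1!·1!·1!·3!) = 1/12
  k=1: −1/(1!·1!·0!·0!·2!·4!) = -1/48
Σ = 1/16  ⇒  CG² = 64·1/16² = 1/4
CG = +√(1/4) = +0.500000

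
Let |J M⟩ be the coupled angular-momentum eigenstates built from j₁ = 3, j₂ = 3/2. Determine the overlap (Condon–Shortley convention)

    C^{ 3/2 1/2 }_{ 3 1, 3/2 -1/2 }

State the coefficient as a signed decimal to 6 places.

-0.585540  (= −√(12/35))

√[4·3!3!0!/7! · 4!2!1!2!2!1!] = √(192/35)
  +(−1)^1/∏(1,2,1,0,2,0)! = -1/4  (running -1/4)
⟨..|..⟩ = √(192/35)·(-1/4) = -0.585540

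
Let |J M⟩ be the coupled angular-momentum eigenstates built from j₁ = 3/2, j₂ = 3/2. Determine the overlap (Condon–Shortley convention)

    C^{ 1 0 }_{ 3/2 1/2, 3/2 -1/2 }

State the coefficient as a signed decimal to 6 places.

triangle: 2!*1!*1!/5! = 2/120
(j±m)!: 2!*1!*1!*2!*1!*1! = 4
prefactor² = (2J+1)*Δ*N² = 1/5
  k=0: +1/(0!*2!*1!*1!*0!*0!) = 1/2
  k=1: −1/(1!*1!*0!*0!*1!*1!) = -1
Σ = -1/2  ⇒  CG² = 1/5*(-1/2)² = 1/20
CG = −√(1/20) = -0.223607

-0.223607  (= −√(1/20))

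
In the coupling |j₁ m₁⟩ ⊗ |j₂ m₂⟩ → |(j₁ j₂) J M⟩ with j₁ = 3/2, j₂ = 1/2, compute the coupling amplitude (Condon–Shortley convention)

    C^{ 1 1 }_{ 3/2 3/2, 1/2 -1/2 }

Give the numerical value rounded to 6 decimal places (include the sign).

j₁+j₂−J=1  J+j₁−j₂=2  J−j₁+j₂=0  j₁+j₂+J+1=4
(j₁±m₁, j₂±m₂, J±M) = (3,0,0,1,2,0)
P² = 3
sum k=0..0:
  [0] +1/2 = 1/2
S = 1/2
C² = P²·S² = 3/4 ; C = +0.866025

+√(3/4) = +0.866025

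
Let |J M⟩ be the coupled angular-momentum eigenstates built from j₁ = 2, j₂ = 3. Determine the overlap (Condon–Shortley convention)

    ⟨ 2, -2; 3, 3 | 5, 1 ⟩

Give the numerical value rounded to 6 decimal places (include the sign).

+√(1/210) = +0.069007

j₁+j₂−J=0  J+j₁−j₂=4  J−j₁+j₂=6  j₁+j₂+J+1=11
(j₁±m₁, j₂±m₂, J±M) = (0,4,6,0,6,4)
P² = 9953280/7
sum k=0..0:
  [0] +1/17280 = 1/17280
S = 1/17280
C² = P²·S² = 1/210 ; C = +0.069007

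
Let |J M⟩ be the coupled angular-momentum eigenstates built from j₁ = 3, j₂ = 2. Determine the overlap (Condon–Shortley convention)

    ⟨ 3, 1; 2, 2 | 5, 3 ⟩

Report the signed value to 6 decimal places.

√[11·0!6!4!/11! · 4!2!4!0!8!2!] = √(442368)
  +(−1)^0/∏(0,0,2,4,4,0)! = 1/1152  (running 1/1152)
⟨..|..⟩ = √(442368)·(1/1152) = +0.577350

+√(1/3) = +0.577350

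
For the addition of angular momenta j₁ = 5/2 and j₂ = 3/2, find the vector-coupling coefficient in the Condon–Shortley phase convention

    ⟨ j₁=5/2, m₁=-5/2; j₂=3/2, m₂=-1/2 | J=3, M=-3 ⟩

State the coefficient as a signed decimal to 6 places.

−√(5/8) ≈ -0.790569

triangle: 1!·4!·2!/8! = 48/40320
(j±m)!: 0!·5!·1!·2!·0!·6! = 172800
prefactor² = (2J+1)·Δ·N² = 1440
  k=1: −1/(1!·0!·4!·0!·0!·2!) = -1/48
Σ = -1/48  ⇒  CG² = 1440·(-1/48)² = 5/8
CG = −√(5/8) = -0.790569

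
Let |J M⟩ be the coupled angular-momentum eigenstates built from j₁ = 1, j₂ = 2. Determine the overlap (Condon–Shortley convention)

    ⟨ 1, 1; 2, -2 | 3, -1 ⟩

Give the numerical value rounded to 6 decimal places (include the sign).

j₁+j₂−J=0  J+j₁−j₂=2  J−j₁+j₂=4  j₁+j₂+J+1=7
(j₁±m₁, j₂±m₂, J±M) = (2,0,0,4,2,4)
P² = 768/5
sum k=0..0:
  [0] +1/48 = 1/48
S = 1/48
C² = P²·S² = 1/15 ; C = +0.258199

+√(1/15) ≈ +0.258199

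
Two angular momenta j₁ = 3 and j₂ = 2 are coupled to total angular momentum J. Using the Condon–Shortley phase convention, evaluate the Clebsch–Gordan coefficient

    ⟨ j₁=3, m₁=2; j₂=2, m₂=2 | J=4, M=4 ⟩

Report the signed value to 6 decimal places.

-0.632456  (= −√(2/5))

j₁+j₂−J=1  J+j₁−j₂=5  J−j₁+j₂=3  j₁+j₂+J+1=10
(j₁±m₁, j₂±m₂, J±M) = (5,1,4,0,8,0)
P² = 207360
sum k=1..1:
  [1] −1/720 = -1/720
S = -1/720
C² = P²·S² = 2/5 ; C = -0.632456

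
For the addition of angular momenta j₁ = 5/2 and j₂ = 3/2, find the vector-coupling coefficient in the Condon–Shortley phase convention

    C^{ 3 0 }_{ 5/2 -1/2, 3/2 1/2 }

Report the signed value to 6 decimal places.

triangle: 1!×4!×2!/8! = 48/40320
(j±m)!: 2!×3!×2!×1!×3!×3! = 864
prefactor² = (2J+1)×Δ×N² = 36/5
  k=0: +1/(0!×1!×3!×2!×1!×0!) = 1/12
  k=1: −1/(1!×0!×2!×1!×2!×1!) = -1/4
Σ = -1/6  ⇒  CG² = 36/5×(-1/6)² = 1/5
CG = −√(1/5) = -0.447214

−√(1/5) ≈ -0.447214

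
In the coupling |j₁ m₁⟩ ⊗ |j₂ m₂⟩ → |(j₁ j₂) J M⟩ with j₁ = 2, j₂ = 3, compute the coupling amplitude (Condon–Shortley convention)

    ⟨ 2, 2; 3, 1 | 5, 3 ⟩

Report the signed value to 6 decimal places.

+0.577350

j₁+j₂−J=0  J+j₁−j₂=4  J−j₁+j₂=6  j₁+j₂+J+1=11
(j₁±m₁, j₂±m₂, J±M) = (4,0,4,2,8,2)
P² = 442368
sum k=0..0:
  [0] +1/1152 = 1/1152
S = 1/1152
C² = P²·S² = 1/3 ; C = +0.577350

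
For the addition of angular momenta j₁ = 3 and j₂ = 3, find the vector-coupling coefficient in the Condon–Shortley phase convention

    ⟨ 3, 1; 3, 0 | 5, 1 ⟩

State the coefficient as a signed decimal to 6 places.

√[11·1!5!5!/12! · 4!2!3!3!6!4!] = √(69120/7)
  +(−1)^0/∏(0,1,2,3,3,2)! = 1/144  (running 1/144)
  +(−1)^1/∏(1,0,1,2,4,3)! = -1/288  (running 1/288)
⟨..|..⟩ = √(69120/7)·(1/288) = +0.345033

+0.345033  (= +√(5/42))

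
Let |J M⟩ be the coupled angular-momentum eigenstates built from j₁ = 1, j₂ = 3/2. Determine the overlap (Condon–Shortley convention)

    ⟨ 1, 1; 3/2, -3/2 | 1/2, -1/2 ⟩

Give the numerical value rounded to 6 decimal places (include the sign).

j₁+j₂−J=2  J+j₁−j₂=0  J−j₁+j₂=1  j₁+j₂+J+1=4
(j₁±m₁, j₂±m₂, J±M) = (2,0,0,3,0,1)
P² = 2
sum k=0..0:
  [0] +1/2 = 1/2
S = 1/2
C² = P²·S² = 1/2 ; C = +0.707107

+√(1/2) ≈ +0.707107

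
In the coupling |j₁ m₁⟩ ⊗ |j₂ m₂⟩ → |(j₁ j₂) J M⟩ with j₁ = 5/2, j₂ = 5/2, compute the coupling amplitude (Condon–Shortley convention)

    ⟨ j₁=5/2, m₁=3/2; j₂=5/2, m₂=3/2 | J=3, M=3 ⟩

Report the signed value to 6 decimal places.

-0.666667

triangle: 2!·3!·3!/9! = 72/362880
(j±m)!: 4!·1!·4!·1!·6!·0! = 414720
prefactor² = (2J+1)·Δ·N² = 576
  k=1: −1/(1!·1!·0!·3!·3!·0!) = -1/36
Σ = -1/36  ⇒  CG² = 576·(-1/36)² = 4/9
CG = −√(4/9) = -0.666667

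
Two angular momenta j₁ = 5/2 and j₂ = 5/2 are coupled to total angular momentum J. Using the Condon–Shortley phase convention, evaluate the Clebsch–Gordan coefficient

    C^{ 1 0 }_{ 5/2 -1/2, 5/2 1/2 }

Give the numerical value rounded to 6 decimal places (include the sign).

+√(1/70) ≈ +0.119523

triangle: 4!*1!*1!/7! = 24/5040
(j±m)!: 2!*3!*3!*2!*1!*1! = 144
prefactor² = (2J+1)*Δ*N² = 72/35
  k=2: +1/(2!*2!*1!*1!*0!*0!) = 1/4
  k=3: −1/(3!*1!*0!*0!*1!*1!) = -1/6
Σ = 1/12  ⇒  CG² = 72/35*1/12² = 1/70
CG = +√(1/70) = +0.119523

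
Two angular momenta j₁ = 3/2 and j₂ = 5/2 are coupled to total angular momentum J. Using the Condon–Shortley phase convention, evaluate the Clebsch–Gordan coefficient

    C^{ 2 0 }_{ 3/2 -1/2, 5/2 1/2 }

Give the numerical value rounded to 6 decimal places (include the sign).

triangle: 2!*1!*3!/7! = 12/5040
(j±m)!: 1!*2!*3!*2!*2!*2! = 96
prefactor² = (2J+1)*Δ*N² = 8/7
  k=1: −1/(1!*1!*1!*2!*0!*1!) = -1/2
  k=2: +1/(2!*0!*0!*1!*1!*2!) = 1/4
Σ = -1/4  ⇒  CG² = 8/7*(-1/4)² = 1/14
CG = −√(1/14) = -0.267261

−√(1/14) = -0.267261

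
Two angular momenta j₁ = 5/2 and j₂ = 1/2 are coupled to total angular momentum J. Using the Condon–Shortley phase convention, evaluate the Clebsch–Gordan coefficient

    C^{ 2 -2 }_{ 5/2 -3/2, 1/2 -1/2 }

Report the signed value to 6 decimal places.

√[5·1!4!0!/6! · 1!4!0!1!0!4!] = √(96)
  +(−1)^0/∏(0,1,4,0,0,0)! = 1/24  (running 1/24)
⟨..|..⟩ = √(96)·(1/24) = +0.408248

+√(1/6) = +0.408248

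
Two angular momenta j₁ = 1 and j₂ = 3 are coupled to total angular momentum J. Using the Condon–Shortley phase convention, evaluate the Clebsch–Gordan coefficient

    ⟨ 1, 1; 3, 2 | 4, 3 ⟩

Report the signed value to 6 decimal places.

j₁+j₂−J=0  J+j₁−j₂=2  J−j₁+j₂=6  j₁+j₂+J+1=9
(j₁±m₁, j₂±m₂, J±M) = (2,0,5,1,7,1)
P² = 43200
sum k=0..0:
  [0] +1/240 = 1/240
S = 1/240
C² = P²·S² = 3/4 ; C = +0.866025

+0.866025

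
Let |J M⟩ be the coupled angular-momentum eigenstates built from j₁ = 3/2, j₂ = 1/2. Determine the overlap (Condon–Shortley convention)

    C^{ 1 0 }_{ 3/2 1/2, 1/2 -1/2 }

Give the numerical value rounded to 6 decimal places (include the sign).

+√(1/2) ≈ +0.707107

√[3·1!2!0!/4! · 2!1!0!1!1!1!] = √(1/2)
  +(−1)^0/∏(0,1,1,0,1,0)! = 1  (running 1)
⟨..|..⟩ = √(1/2)·(1) = +0.707107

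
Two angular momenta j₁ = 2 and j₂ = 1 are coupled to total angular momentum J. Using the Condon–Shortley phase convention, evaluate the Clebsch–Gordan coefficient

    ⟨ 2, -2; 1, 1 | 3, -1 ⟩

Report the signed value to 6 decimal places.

+0.258199  (= +√(1/15))

j₁+j₂−J=0  J+j₁−j₂=4  J−j₁+j₂=2  j₁+j₂+J+1=7
(j₁±m₁, j₂±m₂, J±M) = (0,4,2,0,2,4)
P² = 768/5
sum k=0..0:
  [0] +1/48 = 1/48
S = 1/48
C² = P²·S² = 1/15 ; C = +0.258199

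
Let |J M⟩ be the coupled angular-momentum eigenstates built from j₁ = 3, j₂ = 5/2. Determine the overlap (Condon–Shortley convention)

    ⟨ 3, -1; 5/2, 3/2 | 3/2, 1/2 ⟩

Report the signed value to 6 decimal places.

-0.483046

triangle: 4!·2!·1!/8! = 48/40320
(j±m)!: 2!·4!·4!·1!·2!·1! = 2304
prefactor² = (2J+1)·Δ·N² = 384/35
  k=3: −1/(3!·1!·1!·1!·1!·0!) = -1/6
  k=4: +1/(4!·0!·0!·0!·2!·1!) = 1/48
Σ = -7/48  ⇒  CG² = 384/35·(-7/48)² = 7/30
CG = −√(7/30) = -0.483046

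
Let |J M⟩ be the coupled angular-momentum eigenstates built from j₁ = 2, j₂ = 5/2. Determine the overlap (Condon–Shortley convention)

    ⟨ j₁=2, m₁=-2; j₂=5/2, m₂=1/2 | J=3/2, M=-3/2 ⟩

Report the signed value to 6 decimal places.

√[4·3!1!2!/7! · 0!4!3!2!0!3!] = √(576/35)
  +(−1)^3/∏(3,0,1,0,0,2)! = -1/12  (running -1/12)
⟨..|..⟩ = √(576/35)·(-1/12) = -0.338062

−√(4/35) = -0.338062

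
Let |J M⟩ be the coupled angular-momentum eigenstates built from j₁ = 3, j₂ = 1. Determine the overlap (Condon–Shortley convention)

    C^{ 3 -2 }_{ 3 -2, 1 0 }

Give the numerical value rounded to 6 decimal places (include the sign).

√[7·1!5!1!/8! · 1!5!1!1!1!5!] = √(300)
  +(−1)^0/∏(0,1,5,1,0,0)! = 1/120  (running 1/120)
  +(−1)^1/∏(1,0,4,0,1,1)! = -1/24  (running -1/30)
⟨..|..⟩ = √(300)·(-1/30) = -0.577350

−√(1/3) = -0.577350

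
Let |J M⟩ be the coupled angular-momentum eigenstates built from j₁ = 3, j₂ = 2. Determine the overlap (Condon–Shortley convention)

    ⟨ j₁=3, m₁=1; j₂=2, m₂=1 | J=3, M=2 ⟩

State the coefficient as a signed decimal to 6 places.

j₁+j₂−J=2  J+j₁−j₂=4  J−j₁+j₂=2  j₁+j₂+J+1=9
(j₁±m₁, j₂±m₂, J±M) = (4,2,3,1,5,1)
P² = 64
sum k=1..2:
  [1] −1/12 = -1/12
  [2] +1/48 = 1/48
S = -1/16
C² = P²·S² = 1/4 ; C = -0.500000

−√(1/4) = -0.500000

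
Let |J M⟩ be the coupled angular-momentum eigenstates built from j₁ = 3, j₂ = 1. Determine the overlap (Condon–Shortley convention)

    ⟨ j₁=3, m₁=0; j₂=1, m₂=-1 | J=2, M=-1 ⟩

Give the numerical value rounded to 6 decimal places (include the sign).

+0.377964

j₁+j₂−J=2  J+j₁−j₂=4  J−j₁+j₂=0  j₁+j₂+J+1=7
(j₁±m₁, j₂±m₂, J±M) = (3,3,0,2,1,3)
P² = 144/7
sum k=0..0:
  [0] +1/12 = 1/12
S = 1/12
C² = P²·S² = 1/7 ; C = +0.377964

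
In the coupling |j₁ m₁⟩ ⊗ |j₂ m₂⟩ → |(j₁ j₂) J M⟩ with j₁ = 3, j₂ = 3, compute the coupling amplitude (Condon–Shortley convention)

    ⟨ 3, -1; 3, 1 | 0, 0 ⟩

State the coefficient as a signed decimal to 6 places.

√[1·6!0!0!/7! · 2!4!4!2!0!0!] = √(2304/7)
  +(−1)^4/∏(4,2,0,0,0,0)! = 1/48  (running 1/48)
⟨..|..⟩ = √(2304/7)·(1/48) = +0.377964

+√(1/7) ≈ +0.377964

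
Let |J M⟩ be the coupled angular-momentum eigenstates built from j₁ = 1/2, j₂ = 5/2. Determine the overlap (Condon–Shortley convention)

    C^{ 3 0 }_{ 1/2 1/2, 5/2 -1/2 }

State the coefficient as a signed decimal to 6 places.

+√(1/2) = +0.707107

triangle: 0!·1!·5!/7! = 120/5040
(j±m)!: 1!·0!·2!·3!·3!·3! = 432
prefactor² = (2J+1)·Δ·N² = 72
  k=0: +1/(0!·0!·0!·2!·1!·3!) = 1/12
Σ = 1/12  ⇒  CG² = 72·1/12² = 1/2
CG = +√(1/2) = +0.707107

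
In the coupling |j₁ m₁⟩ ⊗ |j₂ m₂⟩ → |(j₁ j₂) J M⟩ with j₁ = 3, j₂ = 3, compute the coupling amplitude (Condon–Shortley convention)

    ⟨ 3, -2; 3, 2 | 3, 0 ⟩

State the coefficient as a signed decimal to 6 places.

√[7·3!3!3!/10! · 1!5!5!1!3!3!] = √(216)
  +(−1)^2/∏(2,1,3,3,0,0)! = 1/72  (running 1/72)
  +(−1)^3/∏(3,0,2,2,1,1)! = -1/24  (running -1/36)
⟨..|..⟩ = √(216)·(-1/36) = -0.408248

−√(1/6) ≈ -0.408248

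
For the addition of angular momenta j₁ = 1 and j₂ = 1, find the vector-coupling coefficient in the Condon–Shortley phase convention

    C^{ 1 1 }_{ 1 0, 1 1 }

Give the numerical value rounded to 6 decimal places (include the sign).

−√(1/2) ≈ -0.707107

j₁+j₂−J=1  J+j₁−j₂=1  J−j₁+j₂=1  j₁+j₂+J+1=4
(j₁±m₁, j₂±m₂, J±M) = (1,1,2,0,2,0)
P² = 1/2
sum k=1..1:
  [1] −1/1 = -1
S = -1
C² = P²·S² = 1/2 ; C = -0.707107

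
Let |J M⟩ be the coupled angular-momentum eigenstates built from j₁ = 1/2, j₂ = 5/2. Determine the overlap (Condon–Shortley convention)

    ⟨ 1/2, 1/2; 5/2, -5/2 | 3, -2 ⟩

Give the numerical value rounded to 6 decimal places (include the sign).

√[7·0!1!5!/7! · 1!0!0!5!1!5!] = √(2400)
  +(−1)^0/∏(0,0,0,0,1,5)! = 1/120  (running 1/120)
⟨..|..⟩ = √(2400)·(1/120) = +0.408248

+√(1/6) = +0.408248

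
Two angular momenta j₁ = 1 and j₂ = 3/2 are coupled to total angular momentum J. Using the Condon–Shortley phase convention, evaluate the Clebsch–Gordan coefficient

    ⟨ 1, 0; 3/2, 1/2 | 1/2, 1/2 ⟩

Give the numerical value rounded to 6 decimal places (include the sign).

−√(1/3) ≈ -0.577350

triangle: 2!×0!×1!/4! = 2/24
(j±m)!: 1!×1!×2!×1!×1!×0! = 2
prefactor² = (2J+1)×Δ×N² = 1/3
  k=1: −1/(1!×1!×0!×1!×0!×0!) = -1
Σ = -1  ⇒  CG² = 1/3×(-1)² = 1/3
CG = −√(1/3) = -0.577350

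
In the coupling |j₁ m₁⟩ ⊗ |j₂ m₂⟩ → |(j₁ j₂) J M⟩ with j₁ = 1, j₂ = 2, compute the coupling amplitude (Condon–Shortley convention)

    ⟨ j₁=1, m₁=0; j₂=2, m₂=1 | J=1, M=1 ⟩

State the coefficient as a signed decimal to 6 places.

−√(3/10) ≈ -0.547723

triangle: 2!·0!·2!/5! = 4/120
(j±m)!: 1!·1!·3!·1!·2!·0! = 12
prefactor² = (2J+1)·Δ·N² = 6/5
  k=1: −1/(1!·1!·0!·2!·0!·0!) = -1/2
Σ = -1/2  ⇒  CG² = 6/5·(-1/2)² = 3/10
CG = −√(3/10) = -0.547723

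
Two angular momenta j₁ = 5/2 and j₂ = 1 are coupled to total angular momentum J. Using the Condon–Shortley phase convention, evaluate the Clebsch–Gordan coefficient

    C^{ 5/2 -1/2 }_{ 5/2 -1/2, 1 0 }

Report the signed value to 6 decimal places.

triangle: 1!·4!·1!/7! = 24/5040
(j±m)!: 2!·3!·1!·1!·2!·3! = 144
prefactor² = (2J+1)·Δ·N² = 144/35
  k=0: +1/(0!·1!·3!·1!·1!·0!) = 1/6
  k=1: −1/(1!·0!·2!·0!·2!·1!) = -1/4
Σ = -1/12  ⇒  CG² = 144/35·(-1/12)² = 1/35
CG = −√(1/35) = -0.169031

-0.169031  (= −√(1/35))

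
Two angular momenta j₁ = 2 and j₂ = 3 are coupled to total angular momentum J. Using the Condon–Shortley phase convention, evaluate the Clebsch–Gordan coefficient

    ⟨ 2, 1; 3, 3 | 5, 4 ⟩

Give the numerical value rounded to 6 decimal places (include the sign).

+√(2/5) = +0.632456

triangle: 0!×4!×6!/11! = 17280/39916800
(j±m)!: 3!×1!×6!×0!×9!×1! = 1567641600
prefactor² = (2J+1)×Δ×N² = 7464960
  k=0: +1/(0!×0!×1!×6!×3!×0!) = 1/4320
Σ = 1/4320  ⇒  CG² = 7464960×1/4320² = 2/5
CG = +√(2/5) = +0.632456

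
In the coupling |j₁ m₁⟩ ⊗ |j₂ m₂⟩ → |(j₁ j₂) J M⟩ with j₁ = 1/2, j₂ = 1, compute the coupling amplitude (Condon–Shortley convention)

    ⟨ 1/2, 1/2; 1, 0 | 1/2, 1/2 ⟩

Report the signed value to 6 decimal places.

triangle: 1!×0!×1!/3! = 1/6
(j±m)!: 1!×0!×1!×1!×1!×0! = 1
prefactor² = (2J+1)×Δ×N² = 1/3
  k=0: +1/(0!×1!×0!×1!×0!×0!) = 1
Σ = 1  ⇒  CG² = 1/3×1² = 1/3
CG = +√(1/3) = +0.577350

+0.577350  (= +√(1/3))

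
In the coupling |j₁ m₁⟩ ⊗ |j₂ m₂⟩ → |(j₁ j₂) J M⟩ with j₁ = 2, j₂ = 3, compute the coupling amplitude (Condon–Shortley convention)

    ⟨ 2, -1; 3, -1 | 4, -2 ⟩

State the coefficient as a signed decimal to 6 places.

√[9·1!3!5!/10! · 1!3!2!4!2!6!] = √(5184/7)
  +(−1)^0/∏(0,1,3,2,0,3)! = 1/72  (running 1/72)
  +(−1)^1/∏(1,0,2,1,1,4)! = -1/48  (running -1/144)
⟨..|..⟩ = √(5184/7)·(-1/144) = -0.188982

−√(1/28) = -0.188982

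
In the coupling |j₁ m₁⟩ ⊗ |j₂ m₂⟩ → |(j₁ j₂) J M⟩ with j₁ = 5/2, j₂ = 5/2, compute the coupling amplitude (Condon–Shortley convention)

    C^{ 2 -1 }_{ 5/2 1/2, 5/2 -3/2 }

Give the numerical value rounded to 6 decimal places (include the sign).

√[5·3!2!2!/8! · 3!2!1!4!1!3!] = √(36/7)
  +(−1)^0/∏(0,3,2,1,0,1)! = 1/12  (running 1/12)
  +(−1)^1/∏(1,2,1,0,1,2)! = -1/4  (running -1/6)
⟨..|..⟩ = √(36/7)·(-1/6) = -0.377964

-0.377964  (= −√(1/7))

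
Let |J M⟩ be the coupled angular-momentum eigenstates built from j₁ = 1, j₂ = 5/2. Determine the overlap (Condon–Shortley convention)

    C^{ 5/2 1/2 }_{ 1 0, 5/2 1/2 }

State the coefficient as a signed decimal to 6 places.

√[6·1!1!4!/7! · 1!1!3!2!3!2!] = √(144/35)
  +(−1)^0/∏(0,1,1,3,0,1)! = 1/6  (running 1/6)
  +(−1)^1/∏(1,0,0,2,1,2)! = -1/4  (running -1/12)
⟨..|..⟩ = √(144/35)·(-1/12) = -0.169031

−√(1/35) = -0.169031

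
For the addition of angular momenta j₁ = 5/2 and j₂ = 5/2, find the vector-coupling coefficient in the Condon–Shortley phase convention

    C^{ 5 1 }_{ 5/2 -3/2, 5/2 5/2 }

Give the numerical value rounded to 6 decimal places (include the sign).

+√(1/42) = +0.154303

j₁+j₂−J=0  J+j₁−j₂=5  J−j₁+j₂=5  j₁+j₂+J+1=11
(j₁±m₁, j₂±m₂, J±M) = (1,4,5,0,6,4)
P² = 1382400/7
sum k=0..0:
  [0] +1/2880 = 1/2880
S = 1/2880
C² = P²·S² = 1/42 ; C = +0.154303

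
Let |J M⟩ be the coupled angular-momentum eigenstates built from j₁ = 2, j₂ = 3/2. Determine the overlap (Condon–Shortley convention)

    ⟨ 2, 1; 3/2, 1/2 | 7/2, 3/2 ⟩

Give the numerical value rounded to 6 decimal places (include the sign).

j₁+j₂−J=0  J+j₁−j₂=4  J−j₁+j₂=3  j₁+j₂+J+1=8
(j₁±m₁, j₂±m₂, J±M) = (3,1,2,1,5,2)
P² = 576/7
sum k=0..0:
  [0] +1/12 = 1/12
S = 1/12
C² = P²·S² = 4/7 ; C = +0.755929

+0.755929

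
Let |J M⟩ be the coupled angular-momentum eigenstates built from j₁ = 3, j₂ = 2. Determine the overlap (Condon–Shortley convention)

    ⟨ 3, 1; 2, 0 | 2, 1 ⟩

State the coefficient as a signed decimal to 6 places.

-0.377964

√[5·3!3!1!/8! · 4!2!2!2!3!1!] = √(36/7)
  +(−1)^1/∏(1,2,1,1,2,0)! = -1/4  (running -1/4)
  +(−1)^2/∏(2,1,0,0,3,1)! = 1/12  (running -1/6)
⟨..|..⟩ = √(36/7)·(-1/6) = -0.377964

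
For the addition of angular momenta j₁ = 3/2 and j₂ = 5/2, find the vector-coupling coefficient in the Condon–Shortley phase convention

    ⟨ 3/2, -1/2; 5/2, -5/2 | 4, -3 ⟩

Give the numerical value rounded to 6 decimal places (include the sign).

j₁+j₂−J=0  J+j₁−j₂=3  J−j₁+j₂=5  j₁+j₂+J+1=9
(j₁±m₁, j₂±m₂, J±M) = (1,2,0,5,1,7)
P² = 21600
sum k=0..0:
  [0] +1/240 = 1/240
S = 1/240
C² = P²·S² = 3/8 ; C = +0.612372

+√(3/8) = +0.612372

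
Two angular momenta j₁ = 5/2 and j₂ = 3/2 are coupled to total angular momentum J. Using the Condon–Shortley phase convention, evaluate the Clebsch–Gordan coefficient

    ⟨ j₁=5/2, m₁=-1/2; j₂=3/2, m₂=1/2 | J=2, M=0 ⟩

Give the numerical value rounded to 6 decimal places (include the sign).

−√(1/14) = -0.267261

j₁+j₂−J=2  J+j₁−j₂=3  J−j₁+j₂=1  j₁+j₂+J+1=7
(j₁±m₁, j₂±m₂, J±M) = (2,3,2,1,2,2)
P² = 8/7
sum k=1..2:
  [1] −1/2 = -1/2
  [2] +1/4 = 1/4
S = -1/4
C² = P²·S² = 1/14 ; C = -0.267261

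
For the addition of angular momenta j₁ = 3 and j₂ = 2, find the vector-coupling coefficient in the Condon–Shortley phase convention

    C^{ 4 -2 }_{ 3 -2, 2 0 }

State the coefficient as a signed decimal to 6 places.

√[9·1!5!3!/10! · 1!5!2!2!2!6!] = √(8640/7)
  +(−1)^0/∏(0,1,5,2,0,1)! = 1/240  (running 1/240)
  +(−1)^1/∏(1,0,4,1,1,2)! = -1/48  (running -1/60)
⟨..|..⟩ = √(8640/7)·(-1/60) = -0.585540

-0.585540  (= −√(12/35))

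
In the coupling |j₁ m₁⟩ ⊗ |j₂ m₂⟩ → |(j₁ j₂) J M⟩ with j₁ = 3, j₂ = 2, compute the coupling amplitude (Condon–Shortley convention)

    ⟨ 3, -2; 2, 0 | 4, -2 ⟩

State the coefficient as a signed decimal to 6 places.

triangle: 1!×5!×3!/10! = 720/3628800
(j±m)!: 1!×5!×2!×2!×2!×6! = 691200
prefactor² = (2J+1)×Δ×N² = 8640/7
  k=0: +1/(0!×1!×5!×2!×0!×1!) = 1/240
  k=1: −1/(1!×0!×4!×1!×1!×2!) = -1/48
Σ = -1/60  ⇒  CG² = 8640/7×(-1/60)² = 12/35
CG = −√(12/35) = -0.585540

-0.585540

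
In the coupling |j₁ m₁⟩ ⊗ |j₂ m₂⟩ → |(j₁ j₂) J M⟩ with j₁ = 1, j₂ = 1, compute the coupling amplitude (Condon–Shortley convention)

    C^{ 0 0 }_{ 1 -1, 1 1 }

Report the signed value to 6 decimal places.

j₁+j₂−J=2  J+j₁−j₂=0  J−j₁+j₂=0  j₁+j₂+J+1=3
(j₁±m₁, j₂±m₂, J±M) = (0,2,2,0,0,0)
P² = 4/3
sum k=2..2:
  [2] +1/2 = 1/2
S = 1/2
C² = P²·S² = 1/3 ; C = +0.577350

+0.577350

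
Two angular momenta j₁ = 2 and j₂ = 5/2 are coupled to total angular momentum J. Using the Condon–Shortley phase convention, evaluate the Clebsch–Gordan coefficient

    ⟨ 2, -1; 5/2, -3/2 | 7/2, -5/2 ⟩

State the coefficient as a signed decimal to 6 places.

√[8·1!3!4!/9! · 1!3!1!4!1!6!] = √(2304/7)
  +(−1)^0/∏(0,1,3,1,0,3)! = 1/36  (running 1/36)
  +(−1)^1/∏(1,0,2,0,1,4)! = -1/48  (running 1/144)
⟨..|..⟩ = √(2304/7)·(1/144) = +0.125988

+0.125988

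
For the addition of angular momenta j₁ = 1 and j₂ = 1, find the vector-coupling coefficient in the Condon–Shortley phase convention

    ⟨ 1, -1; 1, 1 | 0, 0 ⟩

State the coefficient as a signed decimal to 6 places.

+0.577350

√[1·2!0!0!/3! · 0!2!2!0!0!0!] = √(4/3)
  +(−1)^2/∏(2,0,0,0,0,0)! = 1/2  (running 1/2)
⟨..|..⟩ = √(4/3)·(1/2) = +0.577350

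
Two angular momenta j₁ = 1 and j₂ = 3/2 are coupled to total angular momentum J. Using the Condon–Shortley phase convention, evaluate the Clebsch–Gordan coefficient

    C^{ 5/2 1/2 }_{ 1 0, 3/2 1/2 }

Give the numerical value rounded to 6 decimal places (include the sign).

triangle: 0!*2!*3!/6! = 12/720
(j±m)!: 1!*1!*2!*1!*3!*2! = 24
prefactor² = (2J+1)*Δ*N² = 12/5
  k=0: +1/(0!*0!*1!*2!*1!*1!) = 1/2
Σ = 1/2  ⇒  CG² = 12/5*1/2² = 3/5
CG = +√(3/5) = +0.774597

+0.774597  (= +√(3/5))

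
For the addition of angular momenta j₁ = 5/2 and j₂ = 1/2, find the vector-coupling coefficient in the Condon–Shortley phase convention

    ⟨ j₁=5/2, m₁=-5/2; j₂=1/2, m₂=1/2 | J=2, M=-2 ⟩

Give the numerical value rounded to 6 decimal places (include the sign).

-0.912871  (= −√(5/6))

triangle: 1!*4!*0!/6! = 24/720
(j±m)!: 0!*5!*1!*0!*0!*4! = 2880
prefactor² = (2J+1)*Δ*N² = 480
  k=1: −1/(1!*0!*4!*0!*0!*0!) = -1/24
Σ = -1/24  ⇒  CG² = 480*(-1/24)² = 5/6
CG = −√(5/6) = -0.912871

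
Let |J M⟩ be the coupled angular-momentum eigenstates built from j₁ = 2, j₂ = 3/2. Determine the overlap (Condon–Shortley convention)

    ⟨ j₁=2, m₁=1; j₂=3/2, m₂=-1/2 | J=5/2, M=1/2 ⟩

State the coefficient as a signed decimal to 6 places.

+0.597614  (= +√(5/14))

j₁+j₂−J=1  J+j₁−j₂=3  J−j₁+j₂=2  j₁+j₂+J+1=7
(j₁±m₁, j₂±m₂, J±M) = (3,1,1,2,3,2)
P² = 72/35
sum k=0..1:
  [0] +1/2 = 1/2
  [1] −1/12 = -1/12
S = 5/12
C² = P²·S² = 5/14 ; C = +0.597614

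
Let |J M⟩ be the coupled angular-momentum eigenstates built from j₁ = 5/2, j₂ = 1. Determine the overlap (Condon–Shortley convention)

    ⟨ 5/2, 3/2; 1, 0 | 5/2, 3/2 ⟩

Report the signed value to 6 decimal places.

+0.507093

√[6·1!4!1!/7! · 4!1!1!1!4!1!] = √(576/35)
  +(−1)^0/∏(0,1,1,1,3,0)! = 1/6  (running 1/6)
  +(−1)^1/∏(1,0,0,0,4,1)! = -1/24  (running 1/8)
⟨..|..⟩ = √(576/35)·(1/8) = +0.507093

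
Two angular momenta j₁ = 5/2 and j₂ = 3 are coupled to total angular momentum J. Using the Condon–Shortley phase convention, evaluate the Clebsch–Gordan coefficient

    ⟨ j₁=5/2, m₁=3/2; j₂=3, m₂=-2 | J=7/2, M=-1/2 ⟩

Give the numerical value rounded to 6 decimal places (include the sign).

√[8·2!3!4!/10! · 4!1!1!5!3!4!] = √(9216/35)
  +(−1)^0/∏(0,2,1,1,2,3)! = 1/24  (running 1/24)
  +(−1)^1/∏(1,1,0,0,3,4)! = -1/144  (running 5/144)
⟨..|..⟩ = √(9216/35)·(5/144) = +0.563436

+0.563436  (= +√(20/63))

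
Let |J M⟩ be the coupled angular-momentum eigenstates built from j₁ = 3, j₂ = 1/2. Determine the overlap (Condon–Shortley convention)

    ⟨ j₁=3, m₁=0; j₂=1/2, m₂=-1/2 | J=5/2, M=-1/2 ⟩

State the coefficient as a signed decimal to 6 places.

+0.654654  (= +√(3/7))

√[6·1!5!0!/7! · 3!3!0!1!2!3!] = √(432/7)
  +(−1)^0/∏(0,1,3,0,2,0)! = 1/12  (running 1/12)
⟨..|..⟩ = √(432/7)·(1/12) = +0.654654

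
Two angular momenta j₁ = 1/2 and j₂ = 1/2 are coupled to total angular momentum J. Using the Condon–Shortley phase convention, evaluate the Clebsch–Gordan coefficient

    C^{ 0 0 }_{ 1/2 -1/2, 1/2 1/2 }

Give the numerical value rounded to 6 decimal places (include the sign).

−√(1/2) ≈ -0.707107

triangle: 1!×0!×0!/2! = 1/2
(j±m)!: 0!×1!×1!×0!×0!×0! = 1
prefactor² = (2J+1)×Δ×N² = 1/2
  k=1: −1/(1!×0!×0!×0!×0!×0!) = -1
Σ = -1  ⇒  CG² = 1/2×(-1)² = 1/2
CG = −√(1/2) = -0.707107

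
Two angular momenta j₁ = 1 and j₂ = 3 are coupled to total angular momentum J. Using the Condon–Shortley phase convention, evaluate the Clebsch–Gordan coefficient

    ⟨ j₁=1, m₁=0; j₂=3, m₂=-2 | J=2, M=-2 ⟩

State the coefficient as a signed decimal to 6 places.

-0.487950  (= −√(5/21))

triangle: 2!*0!*4!/7! = 48/5040
(j±m)!: 1!*1!*1!*5!*0!*4! = 2880
prefactor² = (2J+1)*Δ*N² = 960/7
  k=1: −1/(1!*1!*0!*0!*0!*4!) = -1/24
Σ = -1/24  ⇒  CG² = 960/7*(-1/24)² = 5/21
CG = −√(5/21) = -0.487950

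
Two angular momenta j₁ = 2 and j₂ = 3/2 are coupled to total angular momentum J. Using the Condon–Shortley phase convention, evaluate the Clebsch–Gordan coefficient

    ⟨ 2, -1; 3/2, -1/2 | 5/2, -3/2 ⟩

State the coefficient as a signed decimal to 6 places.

-0.169031  (= −√(1/35))

√[6·1!3!2!/7! · 1!3!1!2!1!4!] = √(144/35)
  +(−1)^0/∏(0,1,3,1,0,1)! = 1/6  (running 1/6)
  +(−1)^1/∏(1,0,2,0,1,2)! = -1/4  (running -1/12)
⟨..|..⟩ = √(144/35)·(-1/12) = -0.169031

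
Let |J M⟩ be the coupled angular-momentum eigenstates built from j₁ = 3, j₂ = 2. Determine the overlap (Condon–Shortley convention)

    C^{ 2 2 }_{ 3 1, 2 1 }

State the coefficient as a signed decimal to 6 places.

triangle: 3!*3!*1!/8! = 36/40320
(j±m)!: 4!*2!*3!*1!*4!*0! = 6912
prefactor² = (2J+1)*Δ*N² = 216/7
  k=2: +1/(2!*1!*0!*1!*3!*0!) = 1/12
Σ = 1/12  ⇒  CG² = 216/7*1/12² = 3/14
CG = +√(3/14) = +0.462910

+√(3/14) = +0.462910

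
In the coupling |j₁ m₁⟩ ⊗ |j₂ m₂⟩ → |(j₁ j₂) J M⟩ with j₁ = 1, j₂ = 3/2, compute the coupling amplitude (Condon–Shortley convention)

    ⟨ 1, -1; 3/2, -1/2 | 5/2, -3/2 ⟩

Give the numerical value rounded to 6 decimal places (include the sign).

√[6·0!2!3!/6! · 0!2!1!2!1!4!] = √(48/5)
  +(−1)^0/∏(0,0,2,1,0,2)! = 1/4  (running 1/4)
⟨..|..⟩ = √(48/5)·(1/4) = +0.774597

+√(3/5) ≈ +0.774597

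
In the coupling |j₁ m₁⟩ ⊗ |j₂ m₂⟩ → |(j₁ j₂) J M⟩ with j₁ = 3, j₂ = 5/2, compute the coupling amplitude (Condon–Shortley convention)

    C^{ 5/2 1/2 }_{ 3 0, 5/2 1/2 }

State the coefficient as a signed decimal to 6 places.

+0.276026  (= +√(8/105))

j₁+j₂−J=3  J+j₁−j₂=3  J−j₁+j₂=2  j₁+j₂+J+1=9
(j₁±m₁, j₂±m₂, J±M) = (3,3,3,2,3,2)
P² = 216/35
sum k=1..3:
  [1] −1/8 = -1/8
  [2] +1/4 = 1/4
  [3] −1/72 = -1/72
S = 1/9
C² = P²·S² = 8/105 ; C = +0.276026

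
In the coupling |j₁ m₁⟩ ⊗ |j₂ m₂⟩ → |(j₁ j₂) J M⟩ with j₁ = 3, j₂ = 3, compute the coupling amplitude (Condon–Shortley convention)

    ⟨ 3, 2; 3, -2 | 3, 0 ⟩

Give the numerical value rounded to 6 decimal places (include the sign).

+√(1/6) = +0.408248

triangle: 3!×3!×3!/10! = 216/3628800
(j±m)!: 5!×1!×1!×5!×3!×3! = 518400
prefactor² = (2J+1)×Δ×N² = 216
  k=0: +1/(0!×3!×1!×1!×2!×2!) = 1/24
  k=1: −1/(1!×2!×0!×0!×3!×3!) = -1/72
Σ = 1/36  ⇒  CG² = 216×1/36² = 1/6
CG = +√(1/6) = +0.408248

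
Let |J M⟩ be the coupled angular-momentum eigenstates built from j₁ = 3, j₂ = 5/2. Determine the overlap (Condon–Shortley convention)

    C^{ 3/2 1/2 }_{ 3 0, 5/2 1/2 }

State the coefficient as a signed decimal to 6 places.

+√(4/35) ≈ +0.338062

√[4·4!2!1!/8! · 3!3!3!2!2!1!] = √(144/35)
  +(−1)^2/∏(2,2,1,1,1,0)! = 1/4  (running 1/4)
  +(−1)^3/∏(3,1,0,0,2,1)! = -1/12  (running 1/6)
⟨..|..⟩ = √(144/35)·(1/6) = +0.338062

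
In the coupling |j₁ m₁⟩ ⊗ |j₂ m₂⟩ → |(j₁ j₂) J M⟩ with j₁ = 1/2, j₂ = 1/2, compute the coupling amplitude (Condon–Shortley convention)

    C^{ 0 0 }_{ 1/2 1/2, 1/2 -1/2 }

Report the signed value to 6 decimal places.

j₁+j₂−J=1  J+j₁−j₂=0  J−j₁+j₂=0  j₁+j₂+J+1=2
(j₁±m₁, j₂±m₂, J±M) = (1,0,0,1,0,0)
P² = 1/2
sum k=0..0:
  [0] +1/1 = 1
S = 1
C² = P²·S² = 1/2 ; C = +0.707107

+√(1/2) = +0.707107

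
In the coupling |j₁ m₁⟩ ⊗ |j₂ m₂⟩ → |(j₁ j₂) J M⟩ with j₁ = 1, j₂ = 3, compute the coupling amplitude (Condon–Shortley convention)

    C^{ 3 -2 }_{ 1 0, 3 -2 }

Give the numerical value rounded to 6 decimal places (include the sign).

+√(1/3) ≈ +0.577350

j₁+j₂−J=1  J+j₁−j₂=1  J−j₁+j₂=5  j₁+j₂+J+1=8
(j₁±m₁, j₂±m₂, J±M) = (1,1,1,5,1,5)
P² = 300
sum k=0..1:
  [0] +1/24 = 1/24
  [1] −1/120 = -1/120
S = 1/30
C² = P²·S² = 1/3 ; C = +0.577350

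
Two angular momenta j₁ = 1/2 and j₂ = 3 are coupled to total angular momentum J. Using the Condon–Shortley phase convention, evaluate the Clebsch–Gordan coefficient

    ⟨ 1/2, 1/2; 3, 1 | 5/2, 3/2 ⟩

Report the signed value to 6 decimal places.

+0.534522

j₁+j₂−J=1  J+j₁−j₂=0  J−j₁+j₂=5  j₁+j₂+J+1=7
(j₁±m₁, j₂±m₂, J±M) = (1,0,4,2,4,1)
P² = 1152/7
sum k=0..0:
  [0] +1/24 = 1/24
S = 1/24
C² = P²·S² = 2/7 ; C = +0.534522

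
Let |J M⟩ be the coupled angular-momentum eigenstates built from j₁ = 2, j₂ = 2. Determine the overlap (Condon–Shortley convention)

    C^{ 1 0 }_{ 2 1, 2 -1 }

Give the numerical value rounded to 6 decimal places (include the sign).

-0.316228

triangle: 3!*1!*1!/6! = 6/720
(j±m)!: 3!*1!*1!*3!*1!*1! = 36
prefactor² = (2J+1)*Δ*N² = 9/10
  k=0: +1/(0!*3!*1!*1!*0!*0!) = 1/6
  k=1: −1/(1!*2!*0!*0!*1!*1!) = -1/2
Σ = -1/3  ⇒  CG² = 9/10*(-1/3)² = 1/10
CG = −√(1/10) = -0.316228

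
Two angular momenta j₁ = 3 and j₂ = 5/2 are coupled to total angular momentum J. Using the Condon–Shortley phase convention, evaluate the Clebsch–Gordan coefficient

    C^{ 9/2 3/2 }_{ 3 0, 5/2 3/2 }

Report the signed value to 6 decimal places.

-0.540562

j₁+j₂−J=1  J+j₁−j₂=5  J−j₁+j₂=4  j₁+j₂+J+1=11
(j₁±m₁, j₂±m₂, J±M) = (3,3,4,1,6,3)
P² = 207360/77
sum k=0..1:
  [0] +1/288 = 1/288
  [1] −1/72 = -1/72
S = -1/96
C² = P²·S² = 45/154 ; C = -0.540562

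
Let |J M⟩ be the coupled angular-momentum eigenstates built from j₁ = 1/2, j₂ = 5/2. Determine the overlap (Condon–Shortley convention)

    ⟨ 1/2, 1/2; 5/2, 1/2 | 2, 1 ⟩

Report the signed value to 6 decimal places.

√[5·1!0!4!/6! · 1!0!3!2!3!1!] = √(12)
  +(−1)^0/∏(0,1,0,3,0,1)! = 1/6  (running 1/6)
⟨..|..⟩ = √(12)·(1/6) = +0.577350

+0.577350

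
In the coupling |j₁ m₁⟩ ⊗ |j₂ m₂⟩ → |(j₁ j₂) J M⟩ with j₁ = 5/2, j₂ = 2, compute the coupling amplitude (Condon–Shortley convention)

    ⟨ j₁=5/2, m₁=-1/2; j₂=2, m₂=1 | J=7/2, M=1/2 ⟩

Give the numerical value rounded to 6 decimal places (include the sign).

triangle: 1!×4!×3!/9! = 144/362880
(j±m)!: 2!×3!×3!×1!×4!×3! = 10368
prefactor² = (2J+1)×Δ×N² = 1152/35
  k=0: +1/(0!×1!×3!×3!×1!×0!) = 1/36
  k=1: −1/(1!×0!×2!×2!×2!×1!) = -1/8
Σ = -7/72  ⇒  CG² = 1152/35×(-7/72)² = 14/45
CG = −√(14/45) = -0.557773

−√(14/45) = -0.557773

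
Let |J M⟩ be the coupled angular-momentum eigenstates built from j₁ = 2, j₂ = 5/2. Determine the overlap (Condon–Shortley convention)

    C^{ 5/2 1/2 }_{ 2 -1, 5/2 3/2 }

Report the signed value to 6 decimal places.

triangle: 2!×2!×3!/8! = 24/40320
(j±m)!: 1!×3!×4!×1!×3!×2! = 1728
prefactor² = (2J+1)×Δ×N² = 216/35
  k=1: −1/(1!×1!×2!×3!×0!×0!) = -1/12
  k=2: +1/(2!×0!×1!×2!×1!×1!) = 1/4
Σ = 1/6  ⇒  CG² = 216/35×1/6² = 6/35
CG = +√(6/35) = +0.414039

+√(6/35) ≈ +0.414039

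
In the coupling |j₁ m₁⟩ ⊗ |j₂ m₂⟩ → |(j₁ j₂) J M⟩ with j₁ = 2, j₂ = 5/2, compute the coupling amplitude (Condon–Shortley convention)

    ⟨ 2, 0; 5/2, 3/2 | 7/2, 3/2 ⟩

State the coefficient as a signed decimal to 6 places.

triangle: 1!×3!×4!/9! = 144/362880
(j±m)!: 2!×2!×4!×1!×5!×2! = 23040
prefactor² = (2J+1)×Δ×N² = 512/7
  k=0: +1/(0!×1!×2!×4!×1!×0!) = 1/48
  k=1: −1/(1!×0!×1!×3!×2!×1!) = -1/12
Σ = -1/16  ⇒  CG² = 512/7×(-1/16)² = 2/7
CG = −√(2/7) = -0.534522

-0.534522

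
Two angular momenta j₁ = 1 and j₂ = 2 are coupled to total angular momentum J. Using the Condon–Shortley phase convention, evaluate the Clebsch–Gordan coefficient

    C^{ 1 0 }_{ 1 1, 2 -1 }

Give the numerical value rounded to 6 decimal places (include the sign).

triangle: 2!×0!×2!/5! = 4/120
(j±m)!: 2!×0!×1!×3!×1!×1! = 12
prefactor² = (2J+1)×Δ×N² = 6/5
  k=0: +1/(0!×2!×0!×1!×0!×1!) = 1/2
Σ = 1/2  ⇒  CG² = 6/5×1/2² = 3/10
CG = +√(3/10) = +0.547723

+0.547723  (= +√(3/10))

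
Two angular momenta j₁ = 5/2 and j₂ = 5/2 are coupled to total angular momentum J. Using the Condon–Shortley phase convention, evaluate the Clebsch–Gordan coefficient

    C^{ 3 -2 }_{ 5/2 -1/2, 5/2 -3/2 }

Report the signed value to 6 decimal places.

−√(1/12) = -0.288675

triangle: 2!×3!×3!/9! = 72/362880
(j±m)!: 2!×3!×1!×4!×1!×5! = 34560
prefactor² = (2J+1)×Δ×N² = 48
  k=0: +1/(0!×2!×3!×1!×0!×2!) = 1/24
  k=1: −1/(1!×1!×2!×0!×1!×3!) = -1/12
Σ = -1/24  ⇒  CG² = 48×(-1/24)² = 1/12
CG = −√(1/12) = -0.288675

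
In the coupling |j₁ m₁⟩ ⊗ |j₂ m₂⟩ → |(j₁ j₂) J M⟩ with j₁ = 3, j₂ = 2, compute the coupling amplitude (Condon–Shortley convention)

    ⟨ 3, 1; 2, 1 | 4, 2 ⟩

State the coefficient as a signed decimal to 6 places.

√[9·1!5!3!/10! · 4!2!3!1!6!2!] = √(5184/7)
  +(−1)^0/∏(0,1,2,3,3,0)! = 1/72  (running 1/72)
  +(−1)^1/∏(1,0,1,2,4,1)! = -1/48  (running -1/144)
⟨..|..⟩ = √(5184/7)·(-1/144) = -0.188982

-0.188982  (= −√(1/28))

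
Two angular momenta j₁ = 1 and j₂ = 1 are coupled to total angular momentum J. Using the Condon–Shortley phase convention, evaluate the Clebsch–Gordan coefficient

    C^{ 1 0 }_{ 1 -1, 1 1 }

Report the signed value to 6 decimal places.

−√(1/2) ≈ -0.707107

triangle: 1!*1!*1!/4! = 1/24
(j±m)!: 0!*2!*2!*0!*1!*1! = 4
prefactor² = (2J+1)*Δ*N² = 1/2
  k=1: −1/(1!*0!*1!*1!*0!*0!) = -1
Σ = -1  ⇒  CG² = 1/2*(-1)² = 1/2
CG = −√(1/2) = -0.707107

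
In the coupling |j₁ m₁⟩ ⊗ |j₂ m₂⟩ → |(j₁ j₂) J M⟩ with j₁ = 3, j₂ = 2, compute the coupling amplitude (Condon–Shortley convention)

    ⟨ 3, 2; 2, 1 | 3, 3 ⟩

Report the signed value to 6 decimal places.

−√(5/12) ≈ -0.645497

j₁+j₂−J=2  J+j₁−j₂=4  J−j₁+j₂=2  j₁+j₂+J+1=9
(j₁±m₁, j₂±m₂, J±M) = (5,1,3,1,6,0)
P² = 960
sum k=1..1:
  [1] −1/48 = -1/48
S = -1/48
C² = P²·S² = 5/12 ; C = -0.645497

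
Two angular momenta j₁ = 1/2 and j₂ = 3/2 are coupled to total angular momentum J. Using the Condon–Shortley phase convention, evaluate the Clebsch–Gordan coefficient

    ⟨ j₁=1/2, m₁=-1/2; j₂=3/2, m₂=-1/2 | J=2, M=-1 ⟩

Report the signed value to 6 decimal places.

+√(3/4) ≈ +0.866025

j₁+j₂−J=0  J+j₁−j₂=1  J−j₁+j₂=3  j₁+j₂+J+1=5
(j₁±m₁, j₂±m₂, J±M) = (0,1,1,2,1,3)
P² = 3
sum k=0..0:
  [0] +1/2 = 1/2
S = 1/2
C² = P²·S² = 3/4 ; C = +0.866025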